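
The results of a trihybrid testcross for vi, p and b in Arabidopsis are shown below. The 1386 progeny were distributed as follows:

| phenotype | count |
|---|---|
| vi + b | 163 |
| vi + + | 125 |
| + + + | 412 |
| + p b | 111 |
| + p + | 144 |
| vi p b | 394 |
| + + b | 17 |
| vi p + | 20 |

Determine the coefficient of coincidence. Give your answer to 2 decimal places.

0.55

The two most frequent reciprocal classes, + + + and vi p b, are the parental types, so the F1 was + + + / vi p b.
The two rarest classes, + + b and vi p +, are the double crossovers. Comparing them with the parentals, only the b allele has switched, so b is the middle locus and the order is vi – b – p.
vi–b: (236 + 37)/1386 = 0.1970; b–p: (307 + 37)/1386 = 0.2482.
Expected DCO frequency = 0.1970 × 0.2482 ≈ 0.04890; observed = 37/1386 ≈ 0.02670.
Coefficient of coincidence = 0.02670/0.04890 ≈ 0.55.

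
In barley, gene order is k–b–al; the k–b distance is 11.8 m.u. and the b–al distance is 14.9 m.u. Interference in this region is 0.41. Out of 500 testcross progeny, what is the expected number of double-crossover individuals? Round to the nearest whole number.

5

Map distances give recombination frequencies of 0.118 and 0.149 for the two intervals.
With interference 0.41 (so coincidence = 0.59), expected double-crossover frequency = 0.118 × 0.149 × 0.59 = 0.01037.
Expected number = 0.01037 × 500 = 5.19 ≈ 5.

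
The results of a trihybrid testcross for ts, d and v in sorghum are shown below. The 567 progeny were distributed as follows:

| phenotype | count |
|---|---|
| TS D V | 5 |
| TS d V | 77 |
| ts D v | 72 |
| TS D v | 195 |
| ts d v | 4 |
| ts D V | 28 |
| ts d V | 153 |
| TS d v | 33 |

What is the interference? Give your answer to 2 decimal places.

0.54

The two most frequent reciprocal classes, TS D v and ts d V, are the parental types, so the F1 was TS D v / ts d V.
The two rarest classes, TS D V and ts d v, are the double crossovers. Comparing them with the parentals, only the v allele has switched, so v is the middle locus and the order is d – v – ts.
d–v: (61 + 9)/567 = 0.1235; v–ts: (149 + 9)/567 = 0.2787.
Expected DCO frequency = 0.1235 × 0.2787 ≈ 0.03442; observed = 9/567 ≈ 0.01587.
Coefficient of coincidence = 0.01587/0.03442 ≈ 0.46; interference = 1 − 0.46 = 0.54.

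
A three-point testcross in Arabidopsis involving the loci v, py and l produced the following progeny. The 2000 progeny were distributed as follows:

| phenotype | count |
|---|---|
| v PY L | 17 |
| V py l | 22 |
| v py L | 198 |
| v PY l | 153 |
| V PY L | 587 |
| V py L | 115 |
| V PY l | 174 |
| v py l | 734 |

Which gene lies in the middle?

v

The two most frequent reciprocal classes, v py l and V PY L, are the parental types, so the F1 was v py l / V PY L.
The two rarest classes, V py l and v PY L, are the double crossovers. Comparing them with the parentals, only the v allele has switched, so v is the middle locus and the order is l – v – py.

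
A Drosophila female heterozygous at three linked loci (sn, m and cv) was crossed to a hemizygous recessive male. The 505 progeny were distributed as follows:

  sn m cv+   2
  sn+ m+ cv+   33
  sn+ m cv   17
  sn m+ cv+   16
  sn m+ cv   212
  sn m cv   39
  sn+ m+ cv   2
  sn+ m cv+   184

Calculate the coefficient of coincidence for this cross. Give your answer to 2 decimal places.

0.72

The two most frequent reciprocal classes, sn+ m cv+ and sn m+ cv, are the parental types, so the F1 was sn+ m cv+ / sn m+ cv.
The two rarest classes, sn m cv+ and sn+ m+ cv, are the double crossovers. Comparing them with the parentals, only the sn allele has switched, so sn is the middle locus and the order is m – sn – cv.
m–sn: (72 + 4)/505 = 0.1505; sn–cv: (33 + 4)/505 = 0.0733.
Expected DCO frequency = 0.1505 × 0.0733 ≈ 0.01103; observed = 4/505 ≈ 0.00792.
Coefficient of coincidence = 0.00792/0.01103 ≈ 0.72.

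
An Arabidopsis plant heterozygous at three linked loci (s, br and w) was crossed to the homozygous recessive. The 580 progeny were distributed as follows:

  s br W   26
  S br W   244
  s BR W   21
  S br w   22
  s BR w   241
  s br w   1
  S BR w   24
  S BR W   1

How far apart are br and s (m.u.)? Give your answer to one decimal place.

The two most frequent reciprocal classes, S br W and s BR w, are the parental types, so the F1 was S br W / s BR w.
The two rarest classes, S BR W and s br w, are the double crossovers. Comparing them with the parentals, only the br allele has switched, so br is the middle locus and the order is w – br – s.
Crossovers in the br–s interval produce the single-crossover classes s br W and S BR w (26 + 24 = 50) plus the double crossovers (2).
RF(br–s) = (50 + 2) / 580 = 52/580 = 0.0897 → 9.0 m.u.

9.0 m.u.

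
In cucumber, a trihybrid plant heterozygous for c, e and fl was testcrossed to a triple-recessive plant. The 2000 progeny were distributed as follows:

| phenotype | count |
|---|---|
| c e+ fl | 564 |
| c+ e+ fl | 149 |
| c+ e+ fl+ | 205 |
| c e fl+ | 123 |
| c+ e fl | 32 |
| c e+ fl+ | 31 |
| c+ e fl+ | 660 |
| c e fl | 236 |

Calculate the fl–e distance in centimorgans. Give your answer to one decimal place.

25.2 centimorgans

The two most frequent reciprocal classes, c e+ fl and c+ e fl+, are the parental types, so the F1 was c e+ fl / c+ e fl+.
The two rarest classes, c e+ fl+ and c+ e fl, are the double crossovers. Comparing them with the parentals, only the fl allele has switched, so fl is the middle locus and the order is e – fl – c.
Crossovers in the e–fl interval produce the single-crossover classes c e fl and c+ e+ fl+ (236 + 205 = 441) plus the double crossovers (63).
RF(e–fl) = (441 + 63) / 2000 = 504/2000 = 0.2520 → 25.2 centimorgans.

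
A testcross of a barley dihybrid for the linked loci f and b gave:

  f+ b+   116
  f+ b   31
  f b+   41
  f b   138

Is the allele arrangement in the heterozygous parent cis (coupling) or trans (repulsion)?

The two most frequent classes are f+ b+ (116) and f b (138); these are the parental (non-recombinant) types.
So the F1 carried f+ b+ on one chromosome and f b on the other — the recessive alleles are on the same chromosome (cis / coupling).

cis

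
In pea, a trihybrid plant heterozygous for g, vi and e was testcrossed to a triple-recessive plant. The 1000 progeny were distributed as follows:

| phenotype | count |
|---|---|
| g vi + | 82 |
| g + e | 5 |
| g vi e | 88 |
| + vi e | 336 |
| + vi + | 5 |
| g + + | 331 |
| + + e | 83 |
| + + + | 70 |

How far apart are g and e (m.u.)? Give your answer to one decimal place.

16.8 m.u.

The two most frequent reciprocal classes, g + + and + vi e, are the parental types, so the F1 was g + + / + vi e.
The two rarest classes, g + e and + vi +, are the double crossovers. Comparing them with the parentals, only the e allele has switched, so e is the middle locus and the order is g – e – vi.
Crossovers in the g–e interval produce the single-crossover classes + + + and g vi e (70 + 88 = 158) plus the double crossovers (10).
RF(g–e) = (158 + 10) / 1000 = 168/1000 = 0.1680 → 16.8 m.u.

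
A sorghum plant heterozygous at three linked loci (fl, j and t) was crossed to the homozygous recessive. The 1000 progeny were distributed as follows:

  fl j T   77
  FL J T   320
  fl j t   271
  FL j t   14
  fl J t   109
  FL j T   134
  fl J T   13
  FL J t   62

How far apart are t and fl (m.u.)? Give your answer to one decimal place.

16.6 m.u.

The two most frequent reciprocal classes, FL J T and fl j t, are the parental types, so the F1 was FL J T / fl j t.
The two rarest classes, fl J T and FL j t, are the double crossovers. Comparing them with the parentals, only the fl allele has switched, so fl is the middle locus and the order is t – fl – j.
Crossovers in the t–fl interval produce the single-crossover classes FL J t and fl j T (62 + 77 = 139) plus the double crossovers (27).
RF(t–fl) = (139 + 27) / 1000 = 166/1000 = 0.1660 → 16.6 m.u.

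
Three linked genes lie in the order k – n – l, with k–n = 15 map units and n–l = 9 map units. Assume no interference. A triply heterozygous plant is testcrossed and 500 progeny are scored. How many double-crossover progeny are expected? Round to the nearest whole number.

Map distances give recombination frequencies of 0.150 and 0.090 for the two intervals.
With no interference, expected double-crossover frequency = 0.150 × 0.090 = 0.01350.
Expected number = 0.01350 × 500 = 6.75 ≈ 7.

7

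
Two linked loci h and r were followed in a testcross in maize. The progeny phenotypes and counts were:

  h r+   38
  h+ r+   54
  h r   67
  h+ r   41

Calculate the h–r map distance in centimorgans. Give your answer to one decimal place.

39.5 centimorgans

The two most frequent classes, h+ r+ (54) and h r (67), are the parental types, so the F1 was h+ r+ / h r.
The recombinant classes are h+ r and h r+: 41 + 38 = 79.
Recombination frequency = 79/200 = 0.3950 ≈ 39.5%, i.e. 39.5 centimorgans.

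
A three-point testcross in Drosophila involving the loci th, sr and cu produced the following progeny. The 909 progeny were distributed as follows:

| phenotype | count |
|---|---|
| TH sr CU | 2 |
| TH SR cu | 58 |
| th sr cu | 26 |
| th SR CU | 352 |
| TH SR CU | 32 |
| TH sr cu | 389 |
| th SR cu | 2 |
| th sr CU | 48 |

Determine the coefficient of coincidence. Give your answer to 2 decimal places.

The two most frequent reciprocal classes, TH sr cu and th SR CU, are the parental types, so the F1 was TH sr cu / th SR CU.
The two rarest classes, TH sr CU and th SR cu, are the double crossovers. Comparing them with the parentals, only the cu allele has switched, so cu is the middle locus and the order is sr – cu – th.
sr–cu: (106 + 4)/909 = 0.1210; cu–th: (58 + 4)/909 = 0.0682.
Expected DCO frequency = 0.1210 × 0.0682 ≈ 0.00825; observed = 4/909 ≈ 0.00440.
Coefficient of coincidence = 0.00440/0.00825 ≈ 0.53.

0.53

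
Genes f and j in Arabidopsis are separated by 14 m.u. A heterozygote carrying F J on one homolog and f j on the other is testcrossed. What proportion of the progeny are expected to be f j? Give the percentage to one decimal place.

A map distance of 14 m.u. corresponds to a recombination frequency of 0.140.
The F1 is F J / f j, so f j is a parental gamete class with expected frequency (1 − r)/2 = 0.860/2 = 0.4300.
That is 0.4300 = 43.0% of the progeny.

43.0%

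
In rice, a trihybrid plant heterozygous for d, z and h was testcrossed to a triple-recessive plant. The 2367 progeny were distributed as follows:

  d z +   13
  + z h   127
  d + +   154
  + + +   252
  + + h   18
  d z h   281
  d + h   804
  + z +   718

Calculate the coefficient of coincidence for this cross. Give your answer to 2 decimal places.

0.42

The two most frequent reciprocal classes, + z + and d + h, are the parental types, so the F1 was + z + / d + h.
The two rarest classes, d z + and + + h, are the double crossovers. Comparing them with the parentals, only the d allele has switched, so d is the middle locus and the order is z – d – h.
z–d: (533 + 31)/2367 = 0.2383; d–h: (281 + 31)/2367 = 0.1318.
Expected DCO frequency = 0.2383 × 0.1318 ≈ 0.03141; observed = 31/2367 ≈ 0.01310.
Coefficient of coincidence = 0.01310/0.03141 ≈ 0.42.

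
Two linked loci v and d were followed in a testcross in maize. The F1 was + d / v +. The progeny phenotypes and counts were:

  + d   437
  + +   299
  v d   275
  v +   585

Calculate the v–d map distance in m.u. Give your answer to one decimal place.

The recombinant classes are + + and v d: 299 + 275 = 574.
Recombination frequency = 574/1596 = 0.3596 ≈ 36.0%, i.e. 36.0 m.u.

36.0 m.u.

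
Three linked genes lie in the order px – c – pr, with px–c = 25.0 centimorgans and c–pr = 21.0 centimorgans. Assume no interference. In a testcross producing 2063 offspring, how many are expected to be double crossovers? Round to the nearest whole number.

Map distances give recombination frequencies of 0.250 and 0.210 for the two intervals.
With no interference, expected double-crossover frequency = 0.250 × 0.210 = 0.05250.
Expected number = 0.05250 × 2063 = 108.31 ≈ 108.

108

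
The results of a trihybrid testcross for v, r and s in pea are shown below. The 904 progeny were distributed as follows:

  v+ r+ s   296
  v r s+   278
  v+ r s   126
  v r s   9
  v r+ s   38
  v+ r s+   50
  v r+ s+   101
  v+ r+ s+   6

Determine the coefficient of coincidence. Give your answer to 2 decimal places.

The two most frequent reciprocal classes, v+ r+ s and v r s+, are the parental types, so the F1 was v+ r+ s / v r s+.
The two rarest classes, v+ r+ s+ and v r s, are the double crossovers. Comparing them with the parentals, only the s allele has switched, so s is the middle locus and the order is v – s – r.
v–s: (88 + 15)/904 = 0.1139; s–r: (227 + 15)/904 = 0.2677.
Expected DCO frequency = 0.1139 × 0.2677 ≈ 0.03049; observed = 15/904 ≈ 0.01659.
Coefficient of coincidence = 0.01659/0.03049 ≈ 0.54.

0.54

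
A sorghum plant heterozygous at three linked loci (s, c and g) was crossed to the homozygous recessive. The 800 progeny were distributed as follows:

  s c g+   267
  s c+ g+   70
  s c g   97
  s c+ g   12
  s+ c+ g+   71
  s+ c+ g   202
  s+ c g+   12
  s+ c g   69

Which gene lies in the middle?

The two most frequent reciprocal classes, s c g+ and s+ c+ g, are the parental types, so the F1 was s c g+ / s+ c+ g.
The two rarest classes, s+ c g+ and s c+ g, are the double crossovers. Comparing them with the parentals, only the s allele has switched, so s is the middle locus and the order is c – s – g.

s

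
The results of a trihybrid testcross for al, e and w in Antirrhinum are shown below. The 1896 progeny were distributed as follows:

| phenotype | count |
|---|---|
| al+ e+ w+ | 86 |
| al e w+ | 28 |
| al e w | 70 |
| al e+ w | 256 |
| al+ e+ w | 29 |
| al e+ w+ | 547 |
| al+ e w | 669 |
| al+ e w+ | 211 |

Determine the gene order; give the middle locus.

e

The two most frequent reciprocal classes, al+ e w and al e+ w+, are the parental types, so the F1 was al+ e w / al e+ w+.
The two rarest classes, al+ e+ w and al e w+, are the double crossovers. Comparing them with the parentals, only the e allele has switched, so e is the middle locus and the order is al – e – w.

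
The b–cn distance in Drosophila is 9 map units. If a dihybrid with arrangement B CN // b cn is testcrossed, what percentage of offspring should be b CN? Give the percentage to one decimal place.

A map distance of 9 map units corresponds to a recombination frequency of 0.090.
The F1 is B CN / b cn, so b CN is a recombinant gamete class with expected frequency r/2 = 0.090/2 = 0.0450.
That is 0.0450 = 4.5% of the progeny.

4.5%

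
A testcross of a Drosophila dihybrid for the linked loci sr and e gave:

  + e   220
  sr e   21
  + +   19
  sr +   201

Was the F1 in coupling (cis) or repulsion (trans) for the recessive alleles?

The two most frequent classes are + e (220) and sr + (201); these are the parental (non-recombinant) types.
So the F1 carried + e on one chromosome and sr + on the other — the recessive alleles are on opposite chromosomes (trans / repulsion).

trans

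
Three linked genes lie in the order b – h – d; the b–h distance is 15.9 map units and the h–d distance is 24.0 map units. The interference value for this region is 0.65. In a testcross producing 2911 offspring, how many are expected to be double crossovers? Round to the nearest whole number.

39

Map distances give recombination frequencies of 0.159 and 0.240 for the two intervals.
With interference 0.65 (so coincidence = 0.35), expected double-crossover frequency = 0.159 × 0.240 × 0.35 = 0.01336.
Expected number = 0.01336 × 2911 = 38.88 ≈ 39.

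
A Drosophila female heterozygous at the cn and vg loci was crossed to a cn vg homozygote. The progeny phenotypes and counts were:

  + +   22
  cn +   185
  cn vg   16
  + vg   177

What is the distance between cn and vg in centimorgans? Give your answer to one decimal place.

9.5 centimorgans

The two most frequent classes, + vg (177) and cn + (185), are the parental types, so the F1 was + vg / cn +.
The recombinant classes are + + and cn vg: 22 + 16 = 38.
Recombination frequency = 38/400 = 0.0950 ≈ 9.5%, i.e. 9.5 centimorgans.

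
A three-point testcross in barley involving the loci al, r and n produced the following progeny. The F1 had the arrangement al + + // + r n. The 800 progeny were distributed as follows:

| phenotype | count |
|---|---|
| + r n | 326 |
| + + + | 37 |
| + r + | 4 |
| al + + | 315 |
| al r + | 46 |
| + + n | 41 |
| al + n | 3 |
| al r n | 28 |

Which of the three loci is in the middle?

n

The two rarest classes, al + n and + r +, are the double crossovers. Comparing them with the parentals, only the n allele has switched, so n is the middle locus and the order is r – n – al.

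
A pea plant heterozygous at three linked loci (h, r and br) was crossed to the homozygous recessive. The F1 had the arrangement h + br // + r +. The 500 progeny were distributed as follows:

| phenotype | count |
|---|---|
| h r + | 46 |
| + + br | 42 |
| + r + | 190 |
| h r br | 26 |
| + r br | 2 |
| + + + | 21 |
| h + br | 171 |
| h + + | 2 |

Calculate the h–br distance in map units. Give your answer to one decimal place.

The two rarest classes, h + + and + r br, are the double crossovers. Comparing them with the parentals, only the br allele has switched, so br is the middle locus and the order is h – br – r.
Crossovers in the h–br interval produce the single-crossover classes + + br and h r + (42 + 46 = 88) plus the double crossovers (4).
RF(h–br) = (88 + 4) / 500 = 92/500 = 0.1840 → 18.4 map units.

18.4 map units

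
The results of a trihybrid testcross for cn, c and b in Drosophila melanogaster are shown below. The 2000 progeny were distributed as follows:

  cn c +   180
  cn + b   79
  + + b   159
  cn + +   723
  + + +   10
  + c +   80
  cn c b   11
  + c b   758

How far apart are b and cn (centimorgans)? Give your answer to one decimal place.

9.0 centimorgans

The two most frequent reciprocal classes, + c b and cn + +, are the parental types, so the F1 was + c b / cn + +.
The two rarest classes, cn c b and + + +, are the double crossovers. Comparing them with the parentals, only the cn allele has switched, so cn is the middle locus and the order is b – cn – c.
Crossovers in the b–cn interval produce the single-crossover classes + c + and cn + b (80 + 79 = 159) plus the double crossovers (21).
RF(b–cn) = (159 + 21) / 2000 = 180/2000 = 0.0900 → 9.0 centimorgans.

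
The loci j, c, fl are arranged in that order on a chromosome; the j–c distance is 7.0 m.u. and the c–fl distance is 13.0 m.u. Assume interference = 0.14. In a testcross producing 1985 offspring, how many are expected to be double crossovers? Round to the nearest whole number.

16

Map distances give recombination frequencies of 0.070 and 0.130 for the two intervals.
With interference 0.14 (so coincidence = 0.86), expected double-crossover frequency = 0.070 × 0.130 × 0.86 = 0.00783.
Expected number = 0.00783 × 1985 = 15.53 ≈ 16.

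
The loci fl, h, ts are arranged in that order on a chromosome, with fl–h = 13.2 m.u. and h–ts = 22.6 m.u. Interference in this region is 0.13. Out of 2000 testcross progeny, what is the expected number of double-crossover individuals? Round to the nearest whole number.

52

Map distances give recombination frequencies of 0.132 and 0.226 for the two intervals.
With interference 0.13 (so coincidence = 0.87), expected double-crossover frequency = 0.132 × 0.226 × 0.87 = 0.02595.
Expected number = 0.02595 × 2000 = 51.91 ≈ 52.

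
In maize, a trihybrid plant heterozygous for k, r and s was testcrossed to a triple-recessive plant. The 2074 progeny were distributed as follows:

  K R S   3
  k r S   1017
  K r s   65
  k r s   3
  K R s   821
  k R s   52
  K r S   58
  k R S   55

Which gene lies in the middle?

s

The two most frequent reciprocal classes, K R s and k r S, are the parental types, so the F1 was K R s / k r S.
The two rarest classes, K R S and k r s, are the double crossovers. Comparing them with the parentals, only the s allele has switched, so s is the middle locus and the order is k – s – r.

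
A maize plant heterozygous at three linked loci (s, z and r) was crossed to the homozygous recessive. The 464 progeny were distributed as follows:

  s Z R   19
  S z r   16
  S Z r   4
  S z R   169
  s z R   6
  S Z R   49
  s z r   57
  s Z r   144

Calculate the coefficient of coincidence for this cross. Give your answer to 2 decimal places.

The two most frequent reciprocal classes, S z R and s Z r, are the parental types, so the F1 was S z R / s Z r.
The two rarest classes, s z R and S Z r, are the double crossovers. Comparing them with the parentals, only the s allele has switched, so s is the middle locus and the order is r – s – z.
r–s: (35 + 10)/464 = 0.0970; s–z: (106 + 10)/464 = 0.2500.
Expected DCO frequency = 0.0970 × 0.2500 ≈ 0.02425; observed = 10/464 ≈ 0.02155.
Coefficient of coincidence = 0.02155/0.02425 ≈ 0.89.

0.89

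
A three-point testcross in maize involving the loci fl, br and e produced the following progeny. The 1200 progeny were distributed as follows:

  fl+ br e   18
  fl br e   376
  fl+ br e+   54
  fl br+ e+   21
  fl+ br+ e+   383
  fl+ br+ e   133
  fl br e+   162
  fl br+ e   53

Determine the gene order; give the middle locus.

The two most frequent reciprocal classes, fl br e and fl+ br+ e+, are the parental types, so the F1 was fl br e / fl+ br+ e+.
The two rarest classes, fl+ br e and fl br+ e+, are the double crossovers. Comparing them with the parentals, only the fl allele has switched, so fl is the middle locus and the order is e – fl – br.

fl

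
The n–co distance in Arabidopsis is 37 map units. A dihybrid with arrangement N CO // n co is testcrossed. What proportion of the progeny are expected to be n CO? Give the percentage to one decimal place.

A map distance of 37 map units corresponds to a recombination frequency of 0.370.
The F1 is N CO / n co, so n CO is a recombinant gamete class with expected frequency r/2 = 0.370/2 = 0.1850.
That is 0.1850 = 18.5% of the progeny.

18.5%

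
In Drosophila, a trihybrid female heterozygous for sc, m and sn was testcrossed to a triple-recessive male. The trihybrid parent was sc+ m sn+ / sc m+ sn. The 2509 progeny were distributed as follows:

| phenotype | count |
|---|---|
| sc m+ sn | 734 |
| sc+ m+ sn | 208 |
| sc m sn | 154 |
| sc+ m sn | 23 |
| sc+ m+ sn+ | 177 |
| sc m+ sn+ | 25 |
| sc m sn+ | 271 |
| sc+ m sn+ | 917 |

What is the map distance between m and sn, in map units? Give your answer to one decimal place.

The two rarest classes, sc+ m sn and sc m+ sn+, are the double crossovers. Comparing them with the parentals, only the sn allele has switched, so sn is the middle locus and the order is sc – sn – m.
Crossovers in the sn–m interval produce the single-crossover classes sc+ m+ sn+ and sc m sn (177 + 154 = 331) plus the double crossovers (48).
RF(sn–m) = (331 + 48) / 2509 = 379/2509 = 0.1511 → 15.1 map units.

15.1 map units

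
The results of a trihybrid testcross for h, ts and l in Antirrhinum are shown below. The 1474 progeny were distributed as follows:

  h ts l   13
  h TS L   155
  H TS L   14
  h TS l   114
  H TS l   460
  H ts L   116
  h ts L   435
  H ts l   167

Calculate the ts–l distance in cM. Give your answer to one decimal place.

The two most frequent reciprocal classes, H TS l and h ts L, are the parental types, so the F1 was H TS l / h ts L.
The two rarest classes, H TS L and h ts l, are the double crossovers. Comparing them with the parentals, only the l allele has switched, so l is the middle locus and the order is h – l – ts.
Crossovers in the l–ts interval produce the single-crossover classes H ts l and h TS L (167 + 155 = 322) plus the double crossovers (27).
RF(l–ts) = (322 + 27) / 1474 = 349/1474 = 0.2368 → 23.7 cM.

23.7 cM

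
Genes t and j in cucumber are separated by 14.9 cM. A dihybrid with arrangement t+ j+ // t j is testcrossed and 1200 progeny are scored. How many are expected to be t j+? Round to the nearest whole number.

A map distance of 14.9 cM corresponds to a recombination frequency of 0.149.
The F1 is t+ j+ / t j, so t j+ is a recombinant gamete class with expected frequency r/2 = 0.149/2 = 0.0745.
Expected number = 0.0745 × 1200 = 89.40 ≈ 89.

89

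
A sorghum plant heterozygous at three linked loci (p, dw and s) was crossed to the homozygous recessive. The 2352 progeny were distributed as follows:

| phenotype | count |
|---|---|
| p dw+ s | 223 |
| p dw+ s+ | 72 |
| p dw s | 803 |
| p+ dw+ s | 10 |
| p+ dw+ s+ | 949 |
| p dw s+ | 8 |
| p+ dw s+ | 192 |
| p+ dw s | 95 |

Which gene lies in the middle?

The two most frequent reciprocal classes, p+ dw+ s+ and p dw s, are the parental types, so the F1 was p+ dw+ s+ / p dw s.
The two rarest classes, p+ dw+ s and p dw s+, are the double crossovers. Comparing them with the parentals, only the s allele has switched, so s is the middle locus and the order is dw – s – p.

s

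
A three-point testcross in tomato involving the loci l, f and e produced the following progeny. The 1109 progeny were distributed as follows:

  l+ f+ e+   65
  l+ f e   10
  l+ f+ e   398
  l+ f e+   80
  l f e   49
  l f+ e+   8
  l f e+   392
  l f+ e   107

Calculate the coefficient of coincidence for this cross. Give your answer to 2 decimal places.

0.74

The two most frequent reciprocal classes, l+ f+ e and l f e+, are the parental types, so the F1 was l+ f+ e / l f e+.
The two rarest classes, l+ f e and l f+ e+, are the double crossovers. Comparing them with the parentals, only the f allele has switched, so f is the middle locus and the order is l – f – e.
l–f: (187 + 18)/1109 = 0.1849; f–e: (114 + 18)/1109 = 0.1190.
Expected DCO frequency = 0.1849 × 0.1190 ≈ 0.02200; observed = 18/1109 ≈ 0.01623.
Coefficient of coincidence = 0.01623/0.02200 ≈ 0.74.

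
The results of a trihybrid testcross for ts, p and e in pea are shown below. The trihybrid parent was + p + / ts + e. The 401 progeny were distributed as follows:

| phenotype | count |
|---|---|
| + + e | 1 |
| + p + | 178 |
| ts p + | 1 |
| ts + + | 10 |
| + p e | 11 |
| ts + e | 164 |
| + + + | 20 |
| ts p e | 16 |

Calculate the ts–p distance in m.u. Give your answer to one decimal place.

9.5 m.u.

The two rarest classes, ts p + and + + e, are the double crossovers. Comparing them with the parentals, only the ts allele has switched, so ts is the middle locus and the order is p – ts – e.
Crossovers in the p–ts interval produce the single-crossover classes + + + and ts p e (20 + 16 = 36) plus the double crossovers (2).
RF(p–ts) = (36 + 2) / 401 = 38/401 = 0.0948 → 9.5 m.u.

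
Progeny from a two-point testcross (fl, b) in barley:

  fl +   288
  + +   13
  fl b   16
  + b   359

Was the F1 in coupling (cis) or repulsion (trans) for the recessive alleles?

The two most frequent classes are + b (359) and fl + (288); these are the parental (non-recombinant) types.
So the F1 carried + b on one chromosome and fl + on the other — the recessive alleles are on opposite chromosomes (trans / repulsion).

trans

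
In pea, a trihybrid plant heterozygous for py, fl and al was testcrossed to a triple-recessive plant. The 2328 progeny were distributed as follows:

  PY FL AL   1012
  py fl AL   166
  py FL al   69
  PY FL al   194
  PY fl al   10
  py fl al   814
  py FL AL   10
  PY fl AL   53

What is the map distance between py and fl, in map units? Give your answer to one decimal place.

The two most frequent reciprocal classes, PY FL AL and py fl al, are the parental types, so the F1 was PY FL AL / py fl al.
The two rarest classes, py FL AL and PY fl al, are the double crossovers. Comparing them with the parentals, only the py allele has switched, so py is the middle locus and the order is fl – py – al.
Crossovers in the fl–py interval produce the single-crossover classes PY fl AL and py FL al (53 + 69 = 122) plus the double crossovers (20).
RF(fl–py) = (122 + 20) / 2328 = 142/2328 = 0.0610 → 6.1 map units.

6.1 map units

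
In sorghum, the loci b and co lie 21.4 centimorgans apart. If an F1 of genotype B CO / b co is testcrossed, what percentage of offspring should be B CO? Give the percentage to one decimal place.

A map distance of 21.4 centimorgans corresponds to a recombination frequency of 0.214.
The F1 is B CO / b co, so B CO is a parental gamete class with expected frequency (1 − r)/2 = 0.786/2 = 0.3930.
That is 0.3930 = 39.3% of the progeny.

39.3%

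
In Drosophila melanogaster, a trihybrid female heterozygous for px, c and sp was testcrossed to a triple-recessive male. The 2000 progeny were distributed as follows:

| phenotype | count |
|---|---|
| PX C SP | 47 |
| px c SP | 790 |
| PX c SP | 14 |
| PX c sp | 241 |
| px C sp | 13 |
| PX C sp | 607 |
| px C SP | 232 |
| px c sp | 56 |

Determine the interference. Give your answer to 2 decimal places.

0.17

The two most frequent reciprocal classes, PX C sp and px c SP, are the parental types, so the F1 was PX C sp / px c SP.
The two rarest classes, px C sp and PX c SP, are the double crossovers. Comparing them with the parentals, only the px allele has switched, so px is the middle locus and the order is c – px – sp.
c–px: (473 + 27)/2000 = 0.2500; px–sp: (103 + 27)/2000 = 0.0650.
Expected DCO frequency = 0.2500 × 0.0650 ≈ 0.01625; observed = 27/2000 ≈ 0.01350.
Coefficient of coincidence = 0.01350/0.01625 ≈ 0.83; interference = 1 − 0.83 = 0.17.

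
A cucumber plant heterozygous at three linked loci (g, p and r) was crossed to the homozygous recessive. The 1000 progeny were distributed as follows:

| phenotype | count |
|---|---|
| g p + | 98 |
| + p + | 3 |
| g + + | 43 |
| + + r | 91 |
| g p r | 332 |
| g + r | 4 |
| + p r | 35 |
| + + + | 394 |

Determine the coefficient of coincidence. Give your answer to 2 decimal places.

The two most frequent reciprocal classes, g p r and + + +, are the parental types, so the F1 was g p r / + + +.
The two rarest classes, g + r and + p +, are the double crossovers. Comparing them with the parentals, only the p allele has switched, so p is the middle locus and the order is r – p – g.
r–p: (189 + 7)/1000 = 0.1960; p–g: (78 + 7)/1000 = 0.0850.
Expected DCO frequency = 0.1960 × 0.0850 ≈ 0.01666; observed = 7/1000 ≈ 0.00700.
Coefficient of coincidence = 0.00700/0.01666 ≈ 0.42.

0.42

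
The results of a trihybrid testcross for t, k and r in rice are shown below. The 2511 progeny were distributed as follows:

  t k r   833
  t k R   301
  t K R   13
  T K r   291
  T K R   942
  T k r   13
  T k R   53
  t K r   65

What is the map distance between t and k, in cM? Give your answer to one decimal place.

5.7 cM

The two most frequent reciprocal classes, T K R and t k r, are the parental types, so the F1 was T K R / t k r.
The two rarest classes, t K R and T k r, are the double crossovers. Comparing them with the parentals, only the t allele has switched, so t is the middle locus and the order is r – t – k.
Crossovers in the t–k interval produce the single-crossover classes T k R and t K r (53 + 65 = 118) plus the double crossovers (26).
RF(t–k) = (118 + 26) / 2511 = 144/2511 = 0.0573 → 5.7 cM.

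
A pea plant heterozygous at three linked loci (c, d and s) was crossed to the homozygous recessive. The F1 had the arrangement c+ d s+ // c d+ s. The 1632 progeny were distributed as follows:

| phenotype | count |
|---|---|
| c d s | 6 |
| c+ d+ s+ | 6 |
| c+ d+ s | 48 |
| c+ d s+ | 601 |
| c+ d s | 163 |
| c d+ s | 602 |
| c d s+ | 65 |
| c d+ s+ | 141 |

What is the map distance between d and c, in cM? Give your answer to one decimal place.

The two rarest classes, c+ d+ s+ and c d s, are the double crossovers. Comparing them with the parentals, only the d allele has switched, so d is the middle locus and the order is s – d – c.
Crossovers in the d–c interval produce the single-crossover classes c d s+ and c+ d+ s (65 + 48 = 113) plus the double crossovers (12).
RF(d–c) = (113 + 12) / 1632 = 125/1632 = 0.0766 → 7.7 cM.

7.7 cM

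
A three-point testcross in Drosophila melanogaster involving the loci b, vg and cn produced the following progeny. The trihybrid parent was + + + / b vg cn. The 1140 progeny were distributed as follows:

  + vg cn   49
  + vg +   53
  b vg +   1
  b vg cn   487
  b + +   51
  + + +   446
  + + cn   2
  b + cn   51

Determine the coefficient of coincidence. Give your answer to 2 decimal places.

0.31

The two rarest classes, + + cn and b vg +, are the double crossovers. Comparing them with the parentals, only the cn allele has switched, so cn is the middle locus and the order is vg – cn – b.
vg–cn: (104 + 3)/1140 = 0.0939; cn–b: (100 + 3)/1140 = 0.0904.
Expected DCO frequency = 0.0939 × 0.0904 ≈ 0.00849; observed = 3/1140 ≈ 0.00263.
Coefficient of coincidence = 0.00263/0.00849 ≈ 0.31.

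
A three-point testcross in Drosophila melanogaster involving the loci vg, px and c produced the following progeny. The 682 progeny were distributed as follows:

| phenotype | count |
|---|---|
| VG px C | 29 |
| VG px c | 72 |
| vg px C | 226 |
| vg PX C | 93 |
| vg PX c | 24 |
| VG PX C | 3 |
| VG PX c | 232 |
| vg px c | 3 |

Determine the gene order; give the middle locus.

The two most frequent reciprocal classes, VG PX c and vg px C, are the parental types, so the F1 was VG PX c / vg px C.
The two rarest classes, VG PX C and vg px c, are the double crossovers. Comparing them with the parentals, only the c allele has switched, so c is the middle locus and the order is vg – c – px.

c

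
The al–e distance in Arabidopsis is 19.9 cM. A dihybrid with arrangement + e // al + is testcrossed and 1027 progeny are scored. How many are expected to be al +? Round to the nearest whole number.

411

A map distance of 19.9 cM corresponds to a recombination frequency of 0.199.
The F1 is + e / al +, so al + is a parental gamete class with expected frequency (1 − r)/2 = 0.801/2 = 0.4005.
Expected number = 0.4005 × 1027 = 411.31 ≈ 411.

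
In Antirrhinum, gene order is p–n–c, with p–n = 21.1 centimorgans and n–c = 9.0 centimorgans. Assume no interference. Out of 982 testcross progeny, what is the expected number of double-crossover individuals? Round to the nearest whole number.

19

Map distances give recombination frequencies of 0.211 and 0.090 for the two intervals.
With no interference, expected double-crossover frequency = 0.211 × 0.090 = 0.01899.
Expected number = 0.01899 × 982 = 18.65 ≈ 19.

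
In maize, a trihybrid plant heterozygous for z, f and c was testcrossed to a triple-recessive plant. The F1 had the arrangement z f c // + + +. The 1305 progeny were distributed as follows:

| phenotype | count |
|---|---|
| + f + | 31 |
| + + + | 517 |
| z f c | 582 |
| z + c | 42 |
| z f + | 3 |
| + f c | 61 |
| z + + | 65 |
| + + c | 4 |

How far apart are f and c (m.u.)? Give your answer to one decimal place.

The two rarest classes, z f + and + + c, are the double crossovers. Comparing them with the parentals, only the c allele has switched, so c is the middle locus and the order is f – c – z.
Crossovers in the f–c interval produce the single-crossover classes z + c and + f + (42 + 31 = 73) plus the double crossovers (7).
RF(f–c) = (73 + 7) / 1305 = 80/1305 = 0.0613 → 6.1 m.u.

6.1 m.u.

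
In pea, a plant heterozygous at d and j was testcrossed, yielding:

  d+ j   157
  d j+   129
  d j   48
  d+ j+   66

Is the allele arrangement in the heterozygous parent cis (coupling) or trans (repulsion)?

trans

The two most frequent classes are d+ j (157) and d j+ (129); these are the parental (non-recombinant) types.
So the F1 carried d+ j on one chromosome and d j+ on the other — the recessive alleles are on opposite chromosomes (trans / repulsion).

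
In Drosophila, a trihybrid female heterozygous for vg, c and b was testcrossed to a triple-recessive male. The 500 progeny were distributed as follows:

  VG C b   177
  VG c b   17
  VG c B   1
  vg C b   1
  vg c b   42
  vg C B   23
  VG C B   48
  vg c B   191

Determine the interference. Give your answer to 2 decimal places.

The two most frequent reciprocal classes, vg c B and VG C b, are the parental types, so the F1 was vg c B / VG C b.
The two rarest classes, VG c B and vg C b, are the double crossovers. Comparing them with the parentals, only the vg allele has switched, so vg is the middle locus and the order is c – vg – b.
c–vg: (40 + 2)/500 = 0.0840; vg–b: (90 + 2)/500 = 0.1840.
Expected DCO frequency = 0.0840 × 0.1840 ≈ 0.01546; observed = 2/500 ≈ 0.00400.
Coefficient of coincidence = 0.00400/0.01546 ≈ 0.26; interference = 1 − 0.26 = 0.74.

0.74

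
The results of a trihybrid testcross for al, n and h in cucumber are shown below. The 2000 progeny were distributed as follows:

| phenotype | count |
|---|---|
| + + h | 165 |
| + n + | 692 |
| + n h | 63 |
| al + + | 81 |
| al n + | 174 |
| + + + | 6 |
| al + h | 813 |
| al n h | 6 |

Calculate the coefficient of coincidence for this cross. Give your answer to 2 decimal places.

0.44

The two most frequent reciprocal classes, al + h and + n +, are the parental types, so the F1 was al + h / + n +.
The two rarest classes, al n h and + + +, are the double crossovers. Comparing them with the parentals, only the n allele has switched, so n is the middle locus and the order is h – n – al.
h–n: (144 + 12)/2000 = 0.0780; n–al: (339 + 12)/2000 = 0.1755.
Expected DCO frequency = 0.0780 × 0.1755 ≈ 0.01369; observed = 12/2000 ≈ 0.00600.
Coefficient of coincidence = 0.00600/0.01369 ≈ 0.44.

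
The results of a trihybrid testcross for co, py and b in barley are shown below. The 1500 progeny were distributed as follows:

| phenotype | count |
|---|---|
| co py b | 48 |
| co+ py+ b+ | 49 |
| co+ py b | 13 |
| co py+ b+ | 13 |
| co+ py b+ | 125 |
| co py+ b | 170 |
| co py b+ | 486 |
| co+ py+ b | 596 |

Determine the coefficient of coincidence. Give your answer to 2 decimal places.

The two most frequent reciprocal classes, co+ py+ b and co py b+, are the parental types, so the F1 was co+ py+ b / co py b+.
The two rarest classes, co+ py b and co py+ b+, are the double crossovers. Comparing them with the parentals, only the py allele has switched, so py is the middle locus and the order is b – py – co.
b–py: (97 + 26)/1500 = 0.0820; py–co: (295 + 26)/1500 = 0.2140.
Expected DCO frequency = 0.0820 × 0.2140 ≈ 0.01755; observed = 26/1500 ≈ 0.01733.
Coefficient of coincidence = 0.01733/0.01755 ≈ 0.99.

0.99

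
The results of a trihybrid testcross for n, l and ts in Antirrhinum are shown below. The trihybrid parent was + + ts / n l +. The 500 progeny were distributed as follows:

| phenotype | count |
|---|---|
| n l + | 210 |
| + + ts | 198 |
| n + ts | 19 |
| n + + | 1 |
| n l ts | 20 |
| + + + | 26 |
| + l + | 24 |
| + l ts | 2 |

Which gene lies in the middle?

l

The two rarest classes, + l ts and n + +, are the double crossovers. Comparing them with the parentals, only the l allele has switched, so l is the middle locus and the order is ts – l – n.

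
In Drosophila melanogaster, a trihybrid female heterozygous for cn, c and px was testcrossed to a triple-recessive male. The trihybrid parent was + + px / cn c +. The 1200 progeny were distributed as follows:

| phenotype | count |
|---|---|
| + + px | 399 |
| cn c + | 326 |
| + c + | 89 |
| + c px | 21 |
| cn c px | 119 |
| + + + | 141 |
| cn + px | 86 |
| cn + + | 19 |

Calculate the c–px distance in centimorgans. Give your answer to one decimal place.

25.0 centimorgans

The two rarest classes, + c px and cn + +, are the double crossovers. Comparing them with the parentals, only the c allele has switched, so c is the middle locus and the order is px – c – cn.
Crossovers in the px–c interval produce the single-crossover classes + + + and cn c px (141 + 119 = 260) plus the double crossovers (40).
RF(px–c) = (260 + 40) / 1200 = 300/1200 = 0.2500 → 25.0 centimorgans.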